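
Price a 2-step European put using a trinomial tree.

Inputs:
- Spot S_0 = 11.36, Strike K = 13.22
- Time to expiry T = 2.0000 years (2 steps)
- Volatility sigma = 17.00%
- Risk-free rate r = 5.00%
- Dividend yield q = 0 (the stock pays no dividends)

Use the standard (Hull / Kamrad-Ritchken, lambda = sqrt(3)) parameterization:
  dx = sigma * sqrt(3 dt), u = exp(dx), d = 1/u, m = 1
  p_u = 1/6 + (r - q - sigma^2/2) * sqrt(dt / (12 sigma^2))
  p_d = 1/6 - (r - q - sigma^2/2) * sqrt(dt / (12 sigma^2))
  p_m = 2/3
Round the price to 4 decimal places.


dt = T/N = 1.000000; dx = sigma*sqrt(3*dt) = 0.294449
u = exp(dx) = 1.342386; d = 1/u = 0.744942
p_u = 0.227034, p_m = 0.666667, p_d = 0.106300
Discount per step: exp(-r*dt) = 0.951229
Stock lattice S(k, j) with j the centered position index:
  k=0: S(0,+0) = 11.3600
  k=1: S(1,-1) = 8.4625; S(1,+0) = 11.3600; S(1,+1) = 15.2495
  k=2: S(2,-2) = 6.3041; S(2,-1) = 8.4625; S(2,+0) = 11.3600; S(2,+1) = 15.2495; S(2,+2) = 20.4707
Terminal payoffs V(N, j) = max(K - S_T, 0):
  V(2,-2) = 6.915894; V(2,-1) = 4.757457; V(2,+0) = 1.860000; V(2,+1) = 0.000000; V(2,+2) = 0.000000
Backward induction: V(k, j) = exp(-r*dt) * [p_u * V(k+1, j+1) + p_m * V(k+1, j) + p_d * V(k+1, j-1)]
  V(1,-1) = exp(-r*dt) * [p_u*1.860000 + p_m*4.757457 + p_d*6.915894] = 4.117946
  V(1,+0) = exp(-r*dt) * [p_u*0.000000 + p_m*1.860000 + p_d*4.757457] = 1.660576
  V(1,+1) = exp(-r*dt) * [p_u*0.000000 + p_m*0.000000 + p_d*1.860000] = 0.188074
  V(0,+0) = exp(-r*dt) * [p_u*0.188074 + p_m*1.660576 + p_d*4.117946] = 1.510063

Answer: Price = V(0,0) = 1.5101


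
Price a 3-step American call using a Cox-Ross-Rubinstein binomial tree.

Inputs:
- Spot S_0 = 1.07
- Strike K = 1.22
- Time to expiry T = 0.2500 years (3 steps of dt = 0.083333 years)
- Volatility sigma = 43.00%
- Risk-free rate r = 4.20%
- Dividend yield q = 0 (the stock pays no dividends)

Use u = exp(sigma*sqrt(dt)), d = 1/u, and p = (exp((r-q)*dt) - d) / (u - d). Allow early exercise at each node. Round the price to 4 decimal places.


Answer: Price = V(0,0) = 0.0371

Derivation:
dt = T/N = 0.083333
u = exp(sigma*sqrt(dt)) = 1.132163; d = 1/u = 0.883265
p = (exp((r-q)*dt) - d) / (u - d) = 0.483094
Discount per step: exp(-r*dt) = 0.996506
Stock lattice S(k, i) with i counting down-moves:
  k=0: S(0,0) = 1.0700
  k=1: S(1,0) = 1.2114; S(1,1) = 0.9451
  k=2: S(2,0) = 1.3715; S(2,1) = 1.0700; S(2,2) = 0.8348
  k=3: S(3,0) = 1.5528; S(3,1) = 1.2114; S(3,2) = 0.9451; S(3,3) = 0.7373
Terminal payoffs V(N, i) = max(S_T - K, 0):
  V(3,0) = 0.332784; V(3,1) = 0.000000; V(3,2) = 0.000000; V(3,3) = 0.000000
Backward induction: V(k, i) = exp(-r*dt) * [p * V(k+1, i) + (1-p) * V(k+1, i+1)]; then take max(V_cont, immediate exercise) for American.
  V(2,0) = exp(-r*dt) * [p*0.332784 + (1-p)*0.000000] = 0.160204; exercise = 0.151520; V(2,0) = max -> 0.160204
  V(2,1) = exp(-r*dt) * [p*0.000000 + (1-p)*0.000000] = 0.000000; exercise = 0.000000; V(2,1) = max -> 0.000000
  V(2,2) = exp(-r*dt) * [p*0.000000 + (1-p)*0.000000] = 0.000000; exercise = 0.000000; V(2,2) = max -> 0.000000
  V(1,0) = exp(-r*dt) * [p*0.160204 + (1-p)*0.000000] = 0.077123; exercise = 0.000000; V(1,0) = max -> 0.077123
  V(1,1) = exp(-r*dt) * [p*0.000000 + (1-p)*0.000000] = 0.000000; exercise = 0.000000; V(1,1) = max -> 0.000000
  V(0,0) = exp(-r*dt) * [p*0.077123 + (1-p)*0.000000] = 0.037128; exercise = 0.000000; V(0,0) = max -> 0.037128


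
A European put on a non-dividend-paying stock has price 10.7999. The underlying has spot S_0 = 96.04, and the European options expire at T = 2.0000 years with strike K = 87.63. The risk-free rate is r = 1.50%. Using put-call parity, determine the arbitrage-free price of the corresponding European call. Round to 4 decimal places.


Put-call parity: C - P = S_0 * exp(-qT) - K * exp(-rT).
S_0 * exp(-qT) = 96.0400 * 1.00000000 = 96.04000000
K * exp(-rT) = 87.6300 * 0.97044553 = 85.04014210
C = P + S*exp(-qT) - K*exp(-rT)
C = 10.7999 + 96.04000000 - 85.04014210 = 21.7998

Answer: Call price = 21.7998


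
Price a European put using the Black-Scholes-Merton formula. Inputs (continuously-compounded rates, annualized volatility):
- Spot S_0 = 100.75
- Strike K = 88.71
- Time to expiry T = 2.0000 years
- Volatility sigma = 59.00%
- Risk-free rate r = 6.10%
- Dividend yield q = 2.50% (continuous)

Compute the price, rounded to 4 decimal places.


d1 = (ln(S/K) + (r - q + 0.5*sigma^2) * T) / (sigma * sqrt(T)) = 0.65601481
d2 = d1 - sigma * sqrt(T) = -0.17837119
exp(-rT) = 0.88514837; exp(-qT) = 0.95122942
P = K * exp(-rT) * N(-d2) - S_0 * exp(-qT) * N(-d1)
N(-d1) = 0.25590730; N(-d2) = 0.57078426
P = 88.7100 * 0.88514837 * 0.57078426 - 100.7500 * 0.95122942 * 0.25590730 = 20.2936

Answer: Price = 20.2936


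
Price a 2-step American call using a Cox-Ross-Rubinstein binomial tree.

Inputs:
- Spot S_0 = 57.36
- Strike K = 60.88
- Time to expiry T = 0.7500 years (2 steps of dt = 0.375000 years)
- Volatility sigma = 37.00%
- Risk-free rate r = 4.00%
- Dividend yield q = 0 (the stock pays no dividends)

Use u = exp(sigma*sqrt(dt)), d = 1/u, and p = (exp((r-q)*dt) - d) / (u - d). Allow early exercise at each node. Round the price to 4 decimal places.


dt = T/N = 0.375000
u = exp(sigma*sqrt(dt)) = 1.254300; d = 1/u = 0.797257
p = (exp((r-q)*dt) - d) / (u - d) = 0.476664
Discount per step: exp(-r*dt) = 0.985112
Stock lattice S(k, i) with i counting down-moves:
  k=0: S(0,0) = 57.3600
  k=1: S(1,0) = 71.9467; S(1,1) = 45.7307
  k=2: S(2,0) = 90.2427; S(2,1) = 57.3600; S(2,2) = 36.4591
Terminal payoffs V(N, i) = max(S_T - K, 0):
  V(2,0) = 29.362708; V(2,1) = 0.000000; V(2,2) = 0.000000
Backward induction: V(k, i) = exp(-r*dt) * [p * V(k+1, i) + (1-p) * V(k+1, i+1)]; then take max(V_cont, immediate exercise) for American.
  V(1,0) = exp(-r*dt) * [p*29.362708 + (1-p)*0.000000] = 13.787762; exercise = 11.066659; V(1,0) = max -> 13.787762
  V(1,1) = exp(-r*dt) * [p*0.000000 + (1-p)*0.000000] = 0.000000; exercise = 0.000000; V(1,1) = max -> 0.000000
  V(0,0) = exp(-r*dt) * [p*13.787762 + (1-p)*0.000000] = 6.474279; exercise = 0.000000; V(0,0) = max -> 6.474279

Answer: Price = V(0,0) = 6.4743


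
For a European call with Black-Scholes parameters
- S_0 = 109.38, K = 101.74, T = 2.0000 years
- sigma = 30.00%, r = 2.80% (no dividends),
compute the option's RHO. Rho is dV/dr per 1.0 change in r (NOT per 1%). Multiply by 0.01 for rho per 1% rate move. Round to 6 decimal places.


Answer: Rho = 103.138176

Derivation:
d1 = 0.5147914580; d2 = 0.0905273893
phi(d1) = 0.3494329239; exp(-qT) = 1.0000000000; exp(-rT) = 0.9455391359
N(d2) = 0.5360659351
Rho = K*T*exp(-rT)*N(d2) = 101.7400 * 2.0000 * 0.9455391359 * 0.5360659351 = 103.138176


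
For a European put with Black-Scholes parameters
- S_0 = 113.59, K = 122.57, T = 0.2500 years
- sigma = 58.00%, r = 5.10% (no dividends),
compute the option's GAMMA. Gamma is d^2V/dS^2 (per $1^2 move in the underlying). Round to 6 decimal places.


d1 = -0.0734028314; d2 = -0.3634028314
phi(d1) = 0.3978689811; exp(-qT) = 1.0000000000; exp(-rT) = 0.9873309369
Gamma = exp(-qT) * phi(d1) / (S * sigma * sqrt(T)) = 1.0000000000 * 0.3978689811 / (113.5900 * 0.5800 * 0.5000000000) = 0.012078

Answer: Gamma = 0.012078


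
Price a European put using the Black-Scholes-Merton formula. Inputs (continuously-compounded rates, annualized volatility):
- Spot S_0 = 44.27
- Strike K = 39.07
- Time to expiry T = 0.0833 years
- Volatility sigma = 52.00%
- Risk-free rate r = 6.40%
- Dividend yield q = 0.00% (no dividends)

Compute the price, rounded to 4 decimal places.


Answer: Price = 0.6615

Derivation:
d1 = (ln(S/K) + (r - q + 0.5*sigma^2) * T) / (sigma * sqrt(T)) = 0.94312841
d2 = d1 - sigma * sqrt(T) = 0.79304737
exp(-rT) = 0.99468299; exp(-qT) = 1.00000000
P = K * exp(-rT) * N(-d2) - S_0 * exp(-qT) * N(-d1)
N(-d1) = 0.17280761; N(-d2) = 0.21387511
P = 39.0700 * 0.99468299 * 0.21387511 - 44.2700 * 1.00000000 * 0.17280761 = 0.6615


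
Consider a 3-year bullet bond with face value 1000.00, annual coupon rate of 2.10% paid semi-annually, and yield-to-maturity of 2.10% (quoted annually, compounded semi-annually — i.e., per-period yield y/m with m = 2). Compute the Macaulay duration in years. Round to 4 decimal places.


Coupon per period c = face * coupon_rate / m = 10.500000
Periods per year m = 2; per-period yield y/m = 0.010500
Number of cashflows N = 6
Cashflows (t years, CF_t, discount factor 1/(1+y/m)^(m*t), PV):
  t = 0.5000: CF_t = 10.500000, DF = 0.989609, PV = 10.390896
  t = 1.0000: CF_t = 10.500000, DF = 0.979326, PV = 10.282925
  t = 1.5000: CF_t = 10.500000, DF = 0.969150, PV = 10.176076
  t = 2.0000: CF_t = 10.500000, DF = 0.959080, PV = 10.070338
  t = 2.5000: CF_t = 10.500000, DF = 0.949114, PV = 9.965698
  t = 3.0000: CF_t = 1010.500000, DF = 0.939252, PV = 949.114068
Price P = sum_t PV_t = 1000.000000
Macaulay numerator sum_t t * PV_t:
  t * PV_t at t = 0.5000: 5.195448
  t * PV_t at t = 1.0000: 10.282925
  t * PV_t at t = 1.5000: 15.264114
  t * PV_t at t = 2.0000: 20.140675
  t * PV_t at t = 2.5000: 24.914244
  t * PV_t at t = 3.0000: 2847.342205
Macaulay duration D = (sum_t t * PV_t) / P = 2923.139611 / 1000.000000 = 2.923140

Answer: Macaulay duration = 2.9231 years


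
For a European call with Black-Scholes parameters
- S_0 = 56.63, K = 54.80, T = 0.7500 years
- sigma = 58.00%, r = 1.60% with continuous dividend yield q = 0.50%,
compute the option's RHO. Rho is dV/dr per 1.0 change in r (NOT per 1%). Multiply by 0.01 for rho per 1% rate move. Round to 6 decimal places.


d1 = 0.3329692206; d2 = -0.1693255136
phi(d1) = 0.3774290088; exp(-qT) = 0.9962570225; exp(-rT) = 0.9880717129
N(d2) = 0.4327703044
Rho = K*T*exp(-rT)*N(d2) = 54.8000 * 0.7500 * 0.9880717129 * 0.4327703044 = 17.574693

Answer: Rho = 17.574693


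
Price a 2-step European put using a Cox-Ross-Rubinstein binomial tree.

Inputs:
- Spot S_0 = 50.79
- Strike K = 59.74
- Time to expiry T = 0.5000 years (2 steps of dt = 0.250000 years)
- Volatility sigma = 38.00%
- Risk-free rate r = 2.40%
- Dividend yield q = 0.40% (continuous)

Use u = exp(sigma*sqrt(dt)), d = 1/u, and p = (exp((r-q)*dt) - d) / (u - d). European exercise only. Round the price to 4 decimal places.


Answer: Price = V(0,0) = 11.4531

Derivation:
dt = T/N = 0.250000
u = exp(sigma*sqrt(dt)) = 1.209250; d = 1/u = 0.826959
p = (exp((r-q)*dt) - d) / (u - d) = 0.465754
Discount per step: exp(-r*dt) = 0.994018
Stock lattice S(k, i) with i counting down-moves:
  k=0: S(0,0) = 50.7900
  k=1: S(1,0) = 61.4178; S(1,1) = 42.0013
  k=2: S(2,0) = 74.2694; S(2,1) = 50.7900; S(2,2) = 34.7333
Terminal payoffs V(N, i) = max(K - S_T, 0):
  V(2,0) = 0.000000; V(2,1) = 8.950000; V(2,2) = 25.006679
Backward induction: V(k, i) = exp(-r*dt) * [p * V(k+1, i) + (1-p) * V(k+1, i+1)].
  V(1,0) = exp(-r*dt) * [p*0.000000 + (1-p)*8.950000] = 4.752897
  V(1,1) = exp(-r*dt) * [p*8.950000 + (1-p)*25.006679] = 17.423359
  V(0,0) = exp(-r*dt) * [p*4.752897 + (1-p)*17.423359] = 11.453113


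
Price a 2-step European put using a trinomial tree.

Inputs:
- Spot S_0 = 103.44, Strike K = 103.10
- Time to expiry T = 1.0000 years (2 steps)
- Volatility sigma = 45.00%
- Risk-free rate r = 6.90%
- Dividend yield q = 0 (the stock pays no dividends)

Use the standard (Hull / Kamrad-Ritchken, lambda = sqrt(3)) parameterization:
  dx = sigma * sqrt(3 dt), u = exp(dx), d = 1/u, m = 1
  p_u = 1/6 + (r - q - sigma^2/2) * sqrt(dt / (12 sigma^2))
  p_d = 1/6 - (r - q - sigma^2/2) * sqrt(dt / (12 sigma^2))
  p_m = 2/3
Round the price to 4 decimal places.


dt = T/N = 0.500000; dx = sigma*sqrt(3*dt) = 0.551135
u = exp(dx) = 1.735222; d = 1/u = 0.576295
p_u = 0.152038, p_m = 0.666667, p_d = 0.181296
Discount per step: exp(-r*dt) = 0.966088
Stock lattice S(k, j) with j the centered position index:
  k=0: S(0,+0) = 103.4400
  k=1: S(1,-1) = 59.6120; S(1,+0) = 103.4400; S(1,+1) = 179.4913
  k=2: S(2,-2) = 34.3541; S(2,-1) = 59.6120; S(2,+0) = 103.4400; S(2,+1) = 179.4913; S(2,+2) = 311.4573
Terminal payoffs V(N, j) = max(K - S_T, 0):
  V(2,-2) = 68.745901; V(2,-1) = 43.488021; V(2,+0) = 0.000000; V(2,+1) = 0.000000; V(2,+2) = 0.000000
Backward induction: V(k, j) = exp(-r*dt) * [p_u * V(k+1, j+1) + p_m * V(k+1, j) + p_d * V(k+1, j-1)]
  V(1,-1) = exp(-r*dt) * [p_u*0.000000 + p_m*43.488021 + p_d*68.745901] = 40.049521
  V(1,+0) = exp(-r*dt) * [p_u*0.000000 + p_m*0.000000 + p_d*43.488021] = 7.616819
  V(1,+1) = exp(-r*dt) * [p_u*0.000000 + p_m*0.000000 + p_d*0.000000] = 0.000000
  V(0,+0) = exp(-r*dt) * [p_u*0.000000 + p_m*7.616819 + p_d*40.049521] = 11.920255

Answer: Price = V(0,0) = 11.9203


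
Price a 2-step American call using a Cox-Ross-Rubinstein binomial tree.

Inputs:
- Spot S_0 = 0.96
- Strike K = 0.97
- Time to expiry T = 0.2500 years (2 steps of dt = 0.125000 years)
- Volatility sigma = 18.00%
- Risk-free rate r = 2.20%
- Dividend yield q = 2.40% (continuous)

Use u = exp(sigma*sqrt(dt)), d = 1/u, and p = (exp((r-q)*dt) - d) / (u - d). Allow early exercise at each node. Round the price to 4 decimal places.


dt = T/N = 0.125000
u = exp(sigma*sqrt(dt)) = 1.065708; d = 1/u = 0.938343
p = (exp((r-q)*dt) - d) / (u - d) = 0.482133
Discount per step: exp(-r*dt) = 0.997254
Stock lattice S(k, i) with i counting down-moves:
  k=0: S(0,0) = 0.9600
  k=1: S(1,0) = 1.0231; S(1,1) = 0.9008
  k=2: S(2,0) = 1.0903; S(2,1) = 0.9600; S(2,2) = 0.8453
Terminal payoffs V(N, i) = max(S_T - K, 0):
  V(2,0) = 0.120305; V(2,1) = 0.000000; V(2,2) = 0.000000
Backward induction: V(k, i) = exp(-r*dt) * [p * V(k+1, i) + (1-p) * V(k+1, i+1)]; then take max(V_cont, immediate exercise) for American.
  V(1,0) = exp(-r*dt) * [p*0.120305 + (1-p)*0.000000] = 0.057844; exercise = 0.053080; V(1,0) = max -> 0.057844
  V(1,1) = exp(-r*dt) * [p*0.000000 + (1-p)*0.000000] = 0.000000; exercise = 0.000000; V(1,1) = max -> 0.000000
  V(0,0) = exp(-r*dt) * [p*0.057844 + (1-p)*0.000000] = 0.027812; exercise = 0.000000; V(0,0) = max -> 0.027812

Answer: Price = V(0,0) = 0.0278


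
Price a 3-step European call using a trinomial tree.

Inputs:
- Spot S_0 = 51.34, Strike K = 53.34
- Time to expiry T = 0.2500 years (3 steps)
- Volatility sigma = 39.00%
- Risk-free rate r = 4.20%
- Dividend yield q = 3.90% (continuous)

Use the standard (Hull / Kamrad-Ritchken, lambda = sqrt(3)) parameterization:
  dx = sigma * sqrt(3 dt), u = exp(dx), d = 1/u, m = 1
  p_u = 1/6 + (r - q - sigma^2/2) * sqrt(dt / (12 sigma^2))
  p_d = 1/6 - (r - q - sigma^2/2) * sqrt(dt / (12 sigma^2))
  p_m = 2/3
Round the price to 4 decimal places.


dt = T/N = 0.083333; dx = sigma*sqrt(3*dt) = 0.195000
u = exp(dx) = 1.215311; d = 1/u = 0.822835
p_u = 0.151058, p_m = 0.666667, p_d = 0.182276
Discount per step: exp(-r*dt) = 0.996506
Stock lattice S(k, j) with j the centered position index:
  k=0: S(0,+0) = 51.3400
  k=1: S(1,-1) = 42.2443; S(1,+0) = 51.3400; S(1,+1) = 62.3941
  k=2: S(2,-2) = 34.7601; S(2,-1) = 42.2443; S(2,+0) = 51.3400; S(2,+1) = 62.3941; S(2,+2) = 75.8282
  k=3: S(3,-3) = 28.6018; S(3,-2) = 34.7601; S(3,-1) = 42.2443; S(3,+0) = 51.3400; S(3,+1) = 62.3941; S(3,+2) = 75.8282; S(3,+3) = 92.1548
Terminal payoffs V(N, j) = max(S_T - K, 0):
  V(3,-3) = 0.000000; V(3,-2) = 0.000000; V(3,-1) = 0.000000; V(3,+0) = 0.000000; V(3,+1) = 9.054066; V(3,+2) = 22.488194; V(3,+3) = 38.814837
Backward induction: V(k, j) = exp(-r*dt) * [p_u * V(k+1, j+1) + p_m * V(k+1, j) + p_d * V(k+1, j-1)]
  V(2,-2) = exp(-r*dt) * [p_u*0.000000 + p_m*0.000000 + p_d*0.000000] = 0.000000
  V(2,-1) = exp(-r*dt) * [p_u*0.000000 + p_m*0.000000 + p_d*0.000000] = 0.000000
  V(2,+0) = exp(-r*dt) * [p_u*9.054066 + p_m*0.000000 + p_d*0.000000] = 1.362908
  V(2,+1) = exp(-r*dt) * [p_u*22.488194 + p_m*9.054066 + p_d*0.000000] = 9.400101
  V(2,+2) = exp(-r*dt) * [p_u*38.814837 + p_m*22.488194 + p_d*9.054066] = 22.427112
  V(1,-1) = exp(-r*dt) * [p_u*1.362908 + p_m*0.000000 + p_d*0.000000] = 0.205158
  V(1,+0) = exp(-r*dt) * [p_u*9.400101 + p_m*1.362908 + p_d*0.000000] = 2.320427
  V(1,+1) = exp(-r*dt) * [p_u*22.427112 + p_m*9.400101 + p_d*1.362908] = 9.868347
  V(0,+0) = exp(-r*dt) * [p_u*9.868347 + p_m*2.320427 + p_d*0.205158] = 3.064293

Answer: Price = V(0,0) = 3.0643


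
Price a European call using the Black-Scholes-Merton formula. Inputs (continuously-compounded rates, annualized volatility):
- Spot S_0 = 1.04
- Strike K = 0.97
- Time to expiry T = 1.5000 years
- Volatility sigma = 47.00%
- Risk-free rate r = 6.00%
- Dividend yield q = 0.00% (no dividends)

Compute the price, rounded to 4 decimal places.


d1 = (ln(S/K) + (r - q + 0.5*sigma^2) * T) / (sigma * sqrt(T)) = 0.56521528
d2 = d1 - sigma * sqrt(T) = -0.01041481
exp(-rT) = 0.91393119; exp(-qT) = 1.00000000
C = S_0 * exp(-qT) * N(d1) - K * exp(-rT) * N(d2)
N(d1) = 0.71403633; N(d2) = 0.49584517
C = 1.0400 * 1.00000000 * 0.71403633 - 0.9700 * 0.91393119 * 0.49584517 = 0.3030

Answer: Price = 0.3030


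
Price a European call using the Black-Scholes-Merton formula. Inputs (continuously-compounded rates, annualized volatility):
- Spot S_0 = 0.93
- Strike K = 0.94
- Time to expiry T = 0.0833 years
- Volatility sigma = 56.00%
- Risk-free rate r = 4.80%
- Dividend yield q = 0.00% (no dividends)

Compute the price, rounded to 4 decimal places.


d1 = (ln(S/K) + (r - q + 0.5*sigma^2) * T) / (sigma * sqrt(T)) = 0.03937832
d2 = d1 - sigma * sqrt(T) = -0.12224742
exp(-rT) = 0.99600958; exp(-qT) = 1.00000000
C = S_0 * exp(-qT) * N(d1) - K * exp(-rT) * N(d2)
N(d1) = 0.51570562; N(d2) = 0.45135154
C = 0.9300 * 1.00000000 * 0.51570562 - 0.9400 * 0.99600958 * 0.45135154 = 0.0570

Answer: Price = 0.0570


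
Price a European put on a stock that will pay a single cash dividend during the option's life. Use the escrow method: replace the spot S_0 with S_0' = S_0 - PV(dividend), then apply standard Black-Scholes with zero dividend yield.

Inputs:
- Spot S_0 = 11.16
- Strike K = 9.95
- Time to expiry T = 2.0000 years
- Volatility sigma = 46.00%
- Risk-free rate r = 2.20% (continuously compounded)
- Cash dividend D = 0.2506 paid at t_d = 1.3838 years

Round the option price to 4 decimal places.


Answer: Price = 1.9638

Derivation:
PV(D) = D * exp(-r * t_d) = 0.2506 * 0.97001514 = 0.24308579
S_0' = S_0 - PV(D) = 11.1600 - 0.24308579 = 10.91691421
d1 = (ln(S_0'/K) + (r + sigma^2/2)*T) / (sigma*sqrt(T)) = 0.53546552
d2 = d1 - sigma*sqrt(T) = -0.11507272
exp(-rT) = 0.95695396
N(-d1) = 0.29616400; N(-d2) = 0.54580626
P = K * exp(-rT) * N(-d2) - S_0' * N(-d1) = 9.9500 * 0.95695396 * 0.54580626 - 10.91691421 * 0.29616400 = 1.9638


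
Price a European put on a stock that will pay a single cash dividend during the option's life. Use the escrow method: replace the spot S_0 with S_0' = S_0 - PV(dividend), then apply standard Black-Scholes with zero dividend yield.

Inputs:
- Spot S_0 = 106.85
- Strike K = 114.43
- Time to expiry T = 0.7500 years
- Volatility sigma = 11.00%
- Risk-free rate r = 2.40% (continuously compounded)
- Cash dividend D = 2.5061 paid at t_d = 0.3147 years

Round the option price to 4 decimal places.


PV(D) = D * exp(-r * t_d) = 2.5061 * 0.99247565 = 2.48724323
S_0' = S_0 - PV(D) = 106.8500 - 2.48724323 = 104.36275677
d1 = (ln(S_0'/K) + (r + sigma^2/2)*T) / (sigma*sqrt(T)) = -0.73011617
d2 = d1 - sigma*sqrt(T) = -0.82537896
exp(-rT) = 0.98216103
N(-d1) = 0.76734041; N(-d2) = 0.79542176
P = K * exp(-rT) * N(-d2) - S_0' * N(-d1) = 114.4300 * 0.98216103 * 0.79542176 - 104.36275677 * 0.76734041 = 9.3146

Answer: Price = 9.3146


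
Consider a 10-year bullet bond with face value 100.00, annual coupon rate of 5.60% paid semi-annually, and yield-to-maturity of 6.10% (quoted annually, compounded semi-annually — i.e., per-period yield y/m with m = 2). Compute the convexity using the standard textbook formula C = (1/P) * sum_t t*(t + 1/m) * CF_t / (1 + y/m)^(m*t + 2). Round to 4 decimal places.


Answer: Convexity = 69.7374

Derivation:
Coupon per period c = face * coupon_rate / m = 2.800000
Periods per year m = 2; per-period yield y/m = 0.030500
Number of cashflows N = 20
Cashflows (t years, CF_t, discount factor 1/(1+y/m)^(m*t), PV):
  t = 0.5000: CF_t = 2.800000, DF = 0.970403, PV = 2.717128
  t = 1.0000: CF_t = 2.800000, DF = 0.941681, PV = 2.636708
  t = 1.5000: CF_t = 2.800000, DF = 0.913810, PV = 2.558669
  t = 2.0000: CF_t = 2.800000, DF = 0.886764, PV = 2.482939
  t = 2.5000: CF_t = 2.800000, DF = 0.860518, PV = 2.409451
  t = 3.0000: CF_t = 2.800000, DF = 0.835049, PV = 2.338138
  t = 3.5000: CF_t = 2.800000, DF = 0.810334, PV = 2.268935
  t = 4.0000: CF_t = 2.800000, DF = 0.786350, PV = 2.201781
  t = 4.5000: CF_t = 2.800000, DF = 0.763076, PV = 2.136614
  t = 5.0000: CF_t = 2.800000, DF = 0.740491, PV = 2.073376
  t = 5.5000: CF_t = 2.800000, DF = 0.718575, PV = 2.012010
  t = 6.0000: CF_t = 2.800000, DF = 0.697307, PV = 1.952460
  t = 6.5000: CF_t = 2.800000, DF = 0.676669, PV = 1.894672
  t = 7.0000: CF_t = 2.800000, DF = 0.656641, PV = 1.838595
  t = 7.5000: CF_t = 2.800000, DF = 0.637206, PV = 1.784178
  t = 8.0000: CF_t = 2.800000, DF = 0.618347, PV = 1.731371
  t = 8.5000: CF_t = 2.800000, DF = 0.600045, PV = 1.680127
  t = 9.0000: CF_t = 2.800000, DF = 0.582286, PV = 1.630400
  t = 9.5000: CF_t = 2.800000, DF = 0.565052, PV = 1.582144
  t = 10.0000: CF_t = 102.800000, DF = 0.548328, PV = 56.368074
Price P = sum_t PV_t = 96.297767
Convexity numerator sum_t t*(t + 1/m) * CF_t / (1+y/m)^(m*t + 2):
  t = 0.5000: term = 1.279334
  t = 1.0000: term = 3.724408
  t = 1.5000: term = 7.228352
  t = 2.0000: term = 11.690688
  t = 2.5000: term = 17.017013
  t = 3.0000: term = 23.118697
  t = 3.5000: term = 29.912596
  t = 4.0000: term = 37.320768
  t = 4.5000: term = 45.270219
  t = 5.0000: term = 53.692642
  t = 5.5000: term = 62.524182
  t = 6.0000: term = 71.705207
  t = 6.5000: term = 81.180082
  t = 7.0000: term = 90.896968
  t = 7.5000: term = 100.807617
  t = 8.0000: term = 110.867183
  t = 8.5000: term = 121.034043
  t = 9.0000: term = 131.269619
  t = 9.5000: term = 141.538216
  t = 10.0000: term = 5573.480669
Convexity = (1/P) * sum = 6715.558504 / 96.297767 = 69.737427


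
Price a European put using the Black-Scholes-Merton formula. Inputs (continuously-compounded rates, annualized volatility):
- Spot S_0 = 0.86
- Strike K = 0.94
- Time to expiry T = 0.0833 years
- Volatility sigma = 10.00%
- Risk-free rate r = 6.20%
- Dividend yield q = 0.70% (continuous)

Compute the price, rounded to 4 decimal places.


d1 = (ln(S/K) + (r - q + 0.5*sigma^2) * T) / (sigma * sqrt(T)) = -2.90867729
d2 = d1 - sigma * sqrt(T) = -2.93753903
exp(-rT) = 0.99484871; exp(-qT) = 0.99941707
P = K * exp(-rT) * N(-d2) - S_0 * exp(-qT) * N(-d1)
N(-d1) = 0.99818519; N(-d2) = 0.99834586
P = 0.9400 * 0.99484871 * 0.99834586 - 0.8600 * 0.99941707 * 0.99818519 = 0.0757

Answer: Price = 0.0757


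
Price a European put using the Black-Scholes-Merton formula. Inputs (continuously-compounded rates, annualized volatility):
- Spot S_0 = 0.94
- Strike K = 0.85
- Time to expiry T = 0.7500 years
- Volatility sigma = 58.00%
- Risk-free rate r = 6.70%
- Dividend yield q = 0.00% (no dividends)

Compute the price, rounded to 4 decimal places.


Answer: Price = 0.1151

Derivation:
d1 = (ln(S/K) + (r - q + 0.5*sigma^2) * T) / (sigma * sqrt(T)) = 0.55155570
d2 = d1 - sigma * sqrt(T) = 0.04926097
exp(-rT) = 0.95099165; exp(-qT) = 1.00000000
P = K * exp(-rT) * N(-d2) - S_0 * exp(-qT) * N(-d1)
N(-d1) = 0.29062640; N(-d2) = 0.48035566
P = 0.8500 * 0.95099165 * 0.48035566 - 0.9400 * 1.00000000 * 0.29062640 = 0.1151


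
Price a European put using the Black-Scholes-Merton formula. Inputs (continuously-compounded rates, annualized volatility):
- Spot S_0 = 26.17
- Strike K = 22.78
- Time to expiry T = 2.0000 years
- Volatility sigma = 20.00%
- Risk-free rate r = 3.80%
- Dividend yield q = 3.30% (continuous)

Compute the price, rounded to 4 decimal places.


d1 = (ln(S/K) + (r - q + 0.5*sigma^2) * T) / (sigma * sqrt(T)) = 0.66726400
d2 = d1 - sigma * sqrt(T) = 0.38442128
exp(-rT) = 0.92681621; exp(-qT) = 0.93613086
P = K * exp(-rT) * N(-d2) - S_0 * exp(-qT) * N(-d1)
N(-d1) = 0.25230176; N(-d2) = 0.35033311
P = 22.7800 * 0.92681621 * 0.35033311 - 26.1700 * 0.93613086 * 0.25230176 = 1.2155

Answer: Price = 1.2155


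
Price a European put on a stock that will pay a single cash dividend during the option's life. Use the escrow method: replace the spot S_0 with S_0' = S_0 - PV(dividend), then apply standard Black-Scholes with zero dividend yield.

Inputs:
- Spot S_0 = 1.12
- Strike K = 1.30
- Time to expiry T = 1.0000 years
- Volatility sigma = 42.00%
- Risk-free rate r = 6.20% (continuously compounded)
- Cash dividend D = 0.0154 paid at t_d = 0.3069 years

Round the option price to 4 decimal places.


Answer: Price = 0.2574

Derivation:
PV(D) = D * exp(-r * t_d) = 0.0154 * 0.98115209 = 0.01510974
S_0' = S_0 - PV(D) = 1.1200 - 0.01510974 = 1.10489026
d1 = (ln(S_0'/K) + (r + sigma^2/2)*T) / (sigma*sqrt(T)) = -0.02956726
d2 = d1 - sigma*sqrt(T) = -0.44956726
exp(-rT) = 0.93988289
N(-d1) = 0.51179391; N(-d2) = 0.67348875
P = K * exp(-rT) * N(-d2) - S_0' * N(-d1) = 1.3000 * 0.93988289 * 0.67348875 - 1.10489026 * 0.51179391 = 0.2574


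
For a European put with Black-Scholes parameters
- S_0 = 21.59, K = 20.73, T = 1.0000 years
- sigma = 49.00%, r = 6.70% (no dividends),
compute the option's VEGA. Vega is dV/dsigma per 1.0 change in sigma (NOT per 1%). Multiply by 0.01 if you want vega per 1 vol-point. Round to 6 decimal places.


Answer: Vega = 7.731656

Derivation:
d1 = 0.4646904451; d2 = -0.0253095549
phi(d1) = 0.3581128431; exp(-qT) = 1.0000000000; exp(-rT) = 0.9351952013
Vega = S * exp(-qT) * phi(d1) * sqrt(T) = 21.5900 * 1.0000000000 * 0.3581128431 * 1.0000000000 = 7.731656


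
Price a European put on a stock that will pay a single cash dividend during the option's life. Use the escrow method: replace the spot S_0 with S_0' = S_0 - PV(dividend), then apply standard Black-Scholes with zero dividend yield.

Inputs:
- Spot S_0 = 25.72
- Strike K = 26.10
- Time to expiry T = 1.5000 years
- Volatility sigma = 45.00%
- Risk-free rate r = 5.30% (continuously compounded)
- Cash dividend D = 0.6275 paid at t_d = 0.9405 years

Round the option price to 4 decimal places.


PV(D) = D * exp(-r * t_d) = 0.6275 * 0.95137545 = 0.59698809
S_0' = S_0 - PV(D) = 25.7200 - 0.59698809 = 25.12301191
d1 = (ln(S_0'/K) + (r + sigma^2/2)*T) / (sigma*sqrt(T)) = 0.35059260
d2 = d1 - sigma*sqrt(T) = -0.20054259
exp(-rT) = 0.92357802
N(-d1) = 0.36294700; N(-d2) = 0.57947187
P = K * exp(-rT) * N(-d2) - S_0' * N(-d1) = 26.1000 * 0.92357802 * 0.57947187 - 25.12301191 * 0.36294700 = 4.8501

Answer: Price = 4.8501


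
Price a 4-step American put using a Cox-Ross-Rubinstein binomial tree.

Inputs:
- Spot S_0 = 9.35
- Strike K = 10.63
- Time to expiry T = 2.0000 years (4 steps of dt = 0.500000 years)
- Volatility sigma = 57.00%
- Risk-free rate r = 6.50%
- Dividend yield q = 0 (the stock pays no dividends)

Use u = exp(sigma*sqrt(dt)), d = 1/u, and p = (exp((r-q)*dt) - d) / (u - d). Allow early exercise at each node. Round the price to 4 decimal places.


Answer: Price = V(0,0) = 3.1945

Derivation:
dt = T/N = 0.500000
u = exp(sigma*sqrt(dt)) = 1.496383; d = 1/u = 0.668278
p = (exp((r-q)*dt) - d) / (u - d) = 0.440471
Discount per step: exp(-r*dt) = 0.968022
Stock lattice S(k, i) with i counting down-moves:
  k=0: S(0,0) = 9.3500
  k=1: S(1,0) = 13.9912; S(1,1) = 6.2484
  k=2: S(2,0) = 20.9362; S(2,1) = 9.3500; S(2,2) = 4.1757
  k=3: S(3,0) = 31.3285; S(3,1) = 13.9912; S(3,2) = 6.2484; S(3,3) = 2.7905
  k=4: S(4,0) = 46.8795; S(4,1) = 20.9362; S(4,2) = 9.3500; S(4,3) = 4.1757; S(4,4) = 1.8648
Terminal payoffs V(N, i) = max(K - S_T, 0):
  V(4,0) = 0.000000; V(4,1) = 0.000000; V(4,2) = 1.280000; V(4,3) = 6.454331; V(4,4) = 8.765164
Backward induction: V(k, i) = exp(-r*dt) * [p * V(k+1, i) + (1-p) * V(k+1, i+1)]; then take max(V_cont, immediate exercise) for American.
  V(3,0) = exp(-r*dt) * [p*0.000000 + (1-p)*0.000000] = 0.000000; exercise = 0.000000; V(3,0) = max -> 0.000000
  V(3,1) = exp(-r*dt) * [p*0.000000 + (1-p)*1.280000] = 0.693295; exercise = 0.000000; V(3,1) = max -> 0.693295
  V(3,2) = exp(-r*dt) * [p*1.280000 + (1-p)*6.454331] = 4.041678; exercise = 4.381600; V(3,2) = max -> 4.381600
  V(3,3) = exp(-r*dt) * [p*6.454331 + (1-p)*8.765164] = 7.499570; exercise = 7.839492; V(3,3) = max -> 7.839492
  V(2,0) = exp(-r*dt) * [p*0.000000 + (1-p)*0.693295] = 0.375515; exercise = 0.000000; V(2,0) = max -> 0.375515
  V(2,1) = exp(-r*dt) * [p*0.693295 + (1-p)*4.381600] = 2.668848; exercise = 1.280000; V(2,1) = max -> 2.668848
  V(2,2) = exp(-r*dt) * [p*4.381600 + (1-p)*7.839492] = 6.114410; exercise = 6.454331; V(2,2) = max -> 6.454331
  V(1,0) = exp(-r*dt) * [p*0.375515 + (1-p)*2.668848] = 1.605661; exercise = 0.000000; V(1,0) = max -> 1.605661
  V(1,1) = exp(-r*dt) * [p*2.668848 + (1-p)*6.454331] = 4.633863; exercise = 4.381600; V(1,1) = max -> 4.633863
  V(0,0) = exp(-r*dt) * [p*1.605661 + (1-p)*4.633863] = 3.194502; exercise = 1.280000; V(0,0) = max -> 3.194502


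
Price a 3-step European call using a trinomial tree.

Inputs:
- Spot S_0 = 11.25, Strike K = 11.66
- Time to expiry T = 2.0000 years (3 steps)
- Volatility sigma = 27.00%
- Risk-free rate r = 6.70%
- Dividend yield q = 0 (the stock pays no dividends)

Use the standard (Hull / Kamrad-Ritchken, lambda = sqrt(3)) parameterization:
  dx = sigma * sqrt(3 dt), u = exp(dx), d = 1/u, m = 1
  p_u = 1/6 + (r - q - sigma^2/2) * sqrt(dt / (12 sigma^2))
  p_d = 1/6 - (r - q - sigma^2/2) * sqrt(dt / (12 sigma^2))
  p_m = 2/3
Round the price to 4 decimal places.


dt = T/N = 0.666667; dx = sigma*sqrt(3*dt) = 0.381838
u = exp(dx) = 1.464974; d = 1/u = 0.682606
p_u = 0.193336, p_m = 0.666667, p_d = 0.139997
Discount per step: exp(-r*dt) = 0.956316
Stock lattice S(k, j) with j the centered position index:
  k=0: S(0,+0) = 11.2500
  k=1: S(1,-1) = 7.6793; S(1,+0) = 11.2500; S(1,+1) = 16.4810
  k=2: S(2,-2) = 5.2419; S(2,-1) = 7.6793; S(2,+0) = 11.2500; S(2,+1) = 16.4810; S(2,+2) = 24.1442
  k=3: S(3,-3) = 3.5782; S(3,-2) = 5.2419; S(3,-1) = 7.6793; S(3,+0) = 11.2500; S(3,+1) = 16.4810; S(3,+2) = 24.1442; S(3,+3) = 35.3706
Terminal payoffs V(N, j) = max(S_T - K, 0):
  V(3,-3) = 0.000000; V(3,-2) = 0.000000; V(3,-1) = 0.000000; V(3,+0) = 0.000000; V(3,+1) = 4.820960; V(3,+2) = 12.484182; V(3,+3) = 23.710605
Backward induction: V(k, j) = exp(-r*dt) * [p_u * V(k+1, j+1) + p_m * V(k+1, j) + p_d * V(k+1, j-1)]
  V(2,-2) = exp(-r*dt) * [p_u*0.000000 + p_m*0.000000 + p_d*0.000000] = 0.000000
  V(2,-1) = exp(-r*dt) * [p_u*0.000000 + p_m*0.000000 + p_d*0.000000] = 0.000000
  V(2,+0) = exp(-r*dt) * [p_u*4.820960 + p_m*0.000000 + p_d*0.000000] = 0.891349
  V(2,+1) = exp(-r*dt) * [p_u*12.484182 + p_m*4.820960 + p_d*0.000000] = 5.381779
  V(2,+2) = exp(-r*dt) * [p_u*23.710605 + p_m*12.484182 + p_d*4.820960] = 12.988517
  V(1,-1) = exp(-r*dt) * [p_u*0.891349 + p_m*0.000000 + p_d*0.000000] = 0.164802
  V(1,+0) = exp(-r*dt) * [p_u*5.381779 + p_m*0.891349 + p_d*0.000000] = 1.563313
  V(1,+1) = exp(-r*dt) * [p_u*12.988517 + p_m*5.381779 + p_d*0.891349] = 5.951908
  V(0,+0) = exp(-r*dt) * [p_u*5.951908 + p_m*1.563313 + p_d*0.164802] = 2.119195

Answer: Price = V(0,0) = 2.1192


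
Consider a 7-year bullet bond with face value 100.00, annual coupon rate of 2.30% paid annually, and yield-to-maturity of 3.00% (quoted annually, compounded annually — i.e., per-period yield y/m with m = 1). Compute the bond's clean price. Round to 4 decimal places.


Answer: Price = 95.6388

Derivation:
Coupon per period c = face * coupon_rate / m = 2.300000
Periods per year m = 1; per-period yield y/m = 0.030000
Number of cashflows N = 7
Cashflows (t years, CF_t, discount factor 1/(1+y/m)^(m*t), PV):
  t = 1.0000: CF_t = 2.300000, DF = 0.970874, PV = 2.233010
  t = 2.0000: CF_t = 2.300000, DF = 0.942596, PV = 2.167971
  t = 3.0000: CF_t = 2.300000, DF = 0.915142, PV = 2.104826
  t = 4.0000: CF_t = 2.300000, DF = 0.888487, PV = 2.043520
  t = 5.0000: CF_t = 2.300000, DF = 0.862609, PV = 1.984000
  t = 6.0000: CF_t = 2.300000, DF = 0.837484, PV = 1.926214
  t = 7.0000: CF_t = 102.300000, DF = 0.813092, PV = 83.179262
Price P = sum_t PV_t = 95.638802


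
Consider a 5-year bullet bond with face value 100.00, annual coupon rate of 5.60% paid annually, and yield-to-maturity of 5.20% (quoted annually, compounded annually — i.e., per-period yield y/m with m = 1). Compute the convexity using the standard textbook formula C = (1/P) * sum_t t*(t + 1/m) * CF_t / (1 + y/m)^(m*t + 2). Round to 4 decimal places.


Answer: Convexity = 23.5296

Derivation:
Coupon per period c = face * coupon_rate / m = 5.600000
Periods per year m = 1; per-period yield y/m = 0.052000
Number of cashflows N = 5
Cashflows (t years, CF_t, discount factor 1/(1+y/m)^(m*t), PV):
  t = 1.0000: CF_t = 5.600000, DF = 0.950570, PV = 5.323194
  t = 2.0000: CF_t = 5.600000, DF = 0.903584, PV = 5.060070
  t = 3.0000: CF_t = 5.600000, DF = 0.858920, PV = 4.809953
  t = 4.0000: CF_t = 5.600000, DF = 0.816464, PV = 4.572198
  t = 5.0000: CF_t = 105.600000, DF = 0.776106, PV = 81.956843
Price P = sum_t PV_t = 101.722258
Convexity numerator sum_t t*(t + 1/m) * CF_t / (1+y/m)^(m*t + 2):
  t = 1.0000: term = 9.619905
  t = 2.0000: term = 27.433190
  t = 3.0000: term = 52.154354
  t = 4.0000: term = 82.627304
  t = 5.0000: term = 2221.646691
Convexity = (1/P) * sum = 2393.481446 / 101.722258 = 23.529574


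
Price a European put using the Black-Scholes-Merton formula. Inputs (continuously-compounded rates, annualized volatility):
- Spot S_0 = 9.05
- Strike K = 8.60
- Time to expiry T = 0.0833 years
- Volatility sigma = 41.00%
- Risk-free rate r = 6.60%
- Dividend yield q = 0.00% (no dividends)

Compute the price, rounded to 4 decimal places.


Answer: Price = 0.2131

Derivation:
d1 = (ln(S/K) + (r - q + 0.5*sigma^2) * T) / (sigma * sqrt(T)) = 0.53663516
d2 = d1 - sigma * sqrt(T) = 0.41830203
exp(-rT) = 0.99451729; exp(-qT) = 1.00000000
P = K * exp(-rT) * N(-d2) - S_0 * exp(-qT) * N(-d1)
N(-d1) = 0.29575982; N(-d2) = 0.33786315
P = 8.6000 * 0.99451729 * 0.33786315 - 9.0500 * 1.00000000 * 0.29575982 = 0.2131


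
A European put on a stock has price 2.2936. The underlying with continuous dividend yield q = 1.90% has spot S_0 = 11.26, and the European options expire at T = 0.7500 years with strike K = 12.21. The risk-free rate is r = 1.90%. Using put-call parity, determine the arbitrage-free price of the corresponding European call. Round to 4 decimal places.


Answer: Call price = 1.3570

Derivation:
Put-call parity: C - P = S_0 * exp(-qT) - K * exp(-rT).
S_0 * exp(-qT) = 11.2600 * 0.98585105 = 11.10068283
K * exp(-rT) = 12.2100 * 0.98585105 = 12.03724133
C = P + S*exp(-qT) - K*exp(-rT)
C = 2.2936 + 11.10068283 - 12.03724133 = 1.3570


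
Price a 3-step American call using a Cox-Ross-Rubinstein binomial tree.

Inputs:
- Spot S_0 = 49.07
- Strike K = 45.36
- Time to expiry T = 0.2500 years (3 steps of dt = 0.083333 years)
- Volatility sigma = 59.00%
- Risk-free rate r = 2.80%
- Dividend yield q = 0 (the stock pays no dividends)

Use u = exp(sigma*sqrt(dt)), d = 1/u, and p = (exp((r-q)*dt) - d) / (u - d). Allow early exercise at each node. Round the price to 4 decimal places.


Answer: Price = V(0,0) = 8.0339

Derivation:
dt = T/N = 0.083333
u = exp(sigma*sqrt(dt)) = 1.185682; d = 1/u = 0.843396
p = (exp((r-q)*dt) - d) / (u - d) = 0.464348
Discount per step: exp(-r*dt) = 0.997669
Stock lattice S(k, i) with i counting down-moves:
  k=0: S(0,0) = 49.0700
  k=1: S(1,0) = 58.1814; S(1,1) = 41.3855
  k=2: S(2,0) = 68.9847; S(2,1) = 49.0700; S(2,2) = 34.9043
  k=3: S(3,0) = 81.7939; S(3,1) = 58.1814; S(3,2) = 41.3855; S(3,3) = 29.4382
Terminal payoffs V(N, i) = max(S_T - K, 0):
  V(3,0) = 36.433914; V(3,1) = 12.821427; V(3,2) = 0.000000; V(3,3) = 0.000000
Backward induction: V(k, i) = exp(-r*dt) * [p * V(k+1, i) + (1-p) * V(k+1, i+1)]; then take max(V_cont, immediate exercise) for American.
  V(2,0) = exp(-r*dt) * [p*36.433914 + (1-p)*12.821427] = 23.730401; exercise = 23.624684; V(2,0) = max -> 23.730401
  V(2,1) = exp(-r*dt) * [p*12.821427 + (1-p)*0.000000] = 5.939727; exercise = 3.710000; V(2,1) = max -> 5.939727
  V(2,2) = exp(-r*dt) * [p*0.000000 + (1-p)*0.000000] = 0.000000; exercise = 0.000000; V(2,2) = max -> 0.000000
  V(1,0) = exp(-r*dt) * [p*23.730401 + (1-p)*5.939727] = 14.167693; exercise = 12.821427; V(1,0) = max -> 14.167693
  V(1,1) = exp(-r*dt) * [p*5.939727 + (1-p)*0.000000] = 2.751672; exercise = 0.000000; V(1,1) = max -> 2.751672
  V(0,0) = exp(-r*dt) * [p*14.167693 + (1-p)*2.751672] = 8.033910; exercise = 3.710000; V(0,0) = max -> 8.033910


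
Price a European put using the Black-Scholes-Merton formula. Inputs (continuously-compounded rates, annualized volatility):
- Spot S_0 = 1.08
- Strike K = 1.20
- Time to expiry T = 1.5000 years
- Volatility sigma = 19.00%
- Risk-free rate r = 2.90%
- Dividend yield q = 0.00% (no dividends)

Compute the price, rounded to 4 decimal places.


d1 = (ln(S/K) + (r - q + 0.5*sigma^2) * T) / (sigma * sqrt(T)) = -0.14948555
d2 = d1 - sigma * sqrt(T) = -0.38218708
exp(-rT) = 0.95743255; exp(-qT) = 1.00000000
P = K * exp(-rT) * N(-d2) - S_0 * exp(-qT) * N(-d1)
N(-d1) = 0.55941474; N(-d2) = 0.64883870
P = 1.2000 * 0.95743255 * 0.64883870 - 1.0800 * 1.00000000 * 0.55941474 = 0.1413

Answer: Price = 0.1413


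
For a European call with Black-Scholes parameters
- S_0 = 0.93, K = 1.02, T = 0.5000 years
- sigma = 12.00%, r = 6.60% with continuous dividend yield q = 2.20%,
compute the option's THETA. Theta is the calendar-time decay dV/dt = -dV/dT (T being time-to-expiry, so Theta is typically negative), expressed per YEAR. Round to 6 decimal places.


d1 = -0.7869311244; d2 = -0.8717839382
phi(d1) = 0.2927111974; exp(-qT) = 0.9890602788; exp(-rT) = 0.9675385596
Theta = -S*exp(-qT)*phi(d1)*sigma/(2*sqrt(T)) - r*K*exp(-rT)*N(d2) + q*S*exp(-qT)*N(d1)
N(d1) = 0.2156610932; N(d2) = 0.1916631293; sqrt(T) = 0.7071067812
Term 1 = -0.9300 * 0.9890602788 * 0.2927111974 * 0.1200 / (2 * 0.7071067812) = -0.0228460590
Term 2 = -0.0660 * 1.0200 * 0.9675385596 * 0.1916631293 = -0.0124839196
Term 3 = 0.0220 * 0.9300 * 0.9890602788 * 0.2156610932 = 0.0043641553
Theta = -0.0228460590 + (-0.0124839196) + (0.0043641553) = -0.030966

Answer: Theta = -0.030966


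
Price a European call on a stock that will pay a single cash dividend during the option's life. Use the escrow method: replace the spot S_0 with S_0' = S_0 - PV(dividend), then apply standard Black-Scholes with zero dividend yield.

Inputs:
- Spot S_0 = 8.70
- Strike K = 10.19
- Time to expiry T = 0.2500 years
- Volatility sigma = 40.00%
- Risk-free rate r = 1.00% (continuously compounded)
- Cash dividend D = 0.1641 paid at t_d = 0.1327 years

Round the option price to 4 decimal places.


PV(D) = D * exp(-r * t_d) = 0.1641 * 0.99867388 = 0.16388238
S_0' = S_0 - PV(D) = 8.7000 - 0.16388238 = 8.53611762
d1 = (ln(S_0'/K) + (r + sigma^2/2)*T) / (sigma*sqrt(T)) = -0.77300277
d2 = d1 - sigma*sqrt(T) = -0.97300277
exp(-rT) = 0.99750312
N(d1) = 0.21976037; N(d2) = 0.16527596
C = S_0' * N(d1) - K * exp(-rT) * N(d2) = 8.53611762 * 0.21976037 - 10.1900 * 0.99750312 * 0.16527596 = 0.1959

Answer: Price = 0.1959


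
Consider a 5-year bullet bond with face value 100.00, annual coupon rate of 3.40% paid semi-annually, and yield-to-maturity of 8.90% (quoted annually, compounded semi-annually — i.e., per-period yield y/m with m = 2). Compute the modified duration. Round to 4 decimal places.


Coupon per period c = face * coupon_rate / m = 1.700000
Periods per year m = 2; per-period yield y/m = 0.044500
Number of cashflows N = 10
Cashflows (t years, CF_t, discount factor 1/(1+y/m)^(m*t), PV):
  t = 0.5000: CF_t = 1.700000, DF = 0.957396, PV = 1.627573
  t = 1.0000: CF_t = 1.700000, DF = 0.916607, PV = 1.558232
  t = 1.5000: CF_t = 1.700000, DF = 0.877556, PV = 1.491845
  t = 2.0000: CF_t = 1.700000, DF = 0.840168, PV = 1.428286
  t = 2.5000: CF_t = 1.700000, DF = 0.804374, PV = 1.367435
  t = 3.0000: CF_t = 1.700000, DF = 0.770104, PV = 1.309177
  t = 3.5000: CF_t = 1.700000, DF = 0.737294, PV = 1.253400
  t = 4.0000: CF_t = 1.700000, DF = 0.705883, PV = 1.200000
  t = 4.5000: CF_t = 1.700000, DF = 0.675809, PV = 1.148875
  t = 5.0000: CF_t = 101.700000, DF = 0.647017, PV = 65.801608
Price P = sum_t PV_t = 78.186431
First compute Macaulay numerator sum_t t * PV_t:
  t * PV_t at t = 0.5000: 0.813787
  t * PV_t at t = 1.0000: 1.558232
  t * PV_t at t = 1.5000: 2.237767
  t * PV_t at t = 2.0000: 2.856572
  t * PV_t at t = 2.5000: 3.418588
  t * PV_t at t = 3.0000: 3.927530
  t * PV_t at t = 3.5000: 4.386901
  t * PV_t at t = 4.0000: 4.800001
  t * PV_t at t = 4.5000: 5.169939
  t * PV_t at t = 5.0000: 329.008042
Macaulay duration D = 358.177359 / 78.186431 = 4.581068
Modified duration = D / (1 + y/m) = 4.581068 / (1 + 0.044500) = 4.385896

Answer: Modified duration = 4.3859
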